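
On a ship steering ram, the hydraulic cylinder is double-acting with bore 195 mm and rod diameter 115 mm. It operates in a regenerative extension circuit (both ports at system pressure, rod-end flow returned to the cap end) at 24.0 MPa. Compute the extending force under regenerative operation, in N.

With equal pressure on both faces, forces on the annular region cancel; the net push is pressure × rod cross-section.
Rod cross-section A_rod = π/4 × (115 mm)² = 10390 mm^2
F = P × A_rod

F ≈ 2.49e5 N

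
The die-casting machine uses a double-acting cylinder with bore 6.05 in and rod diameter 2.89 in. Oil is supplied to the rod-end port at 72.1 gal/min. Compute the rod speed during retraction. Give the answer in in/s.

Rod-side annular area A_ann = π/4 × (6.05² − 2.89²) = 22.19 in^2
Flow into the rod-end port fills the annular volume.
v = Q / A

v ≈ 12.5 in/s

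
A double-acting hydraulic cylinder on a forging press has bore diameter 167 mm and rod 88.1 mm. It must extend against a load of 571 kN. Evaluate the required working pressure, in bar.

Cap-side area A_cap = π/4 × (167 mm)² = 21900 mm^2
P = F / A = 571 kN / A

P ≈ 261 bar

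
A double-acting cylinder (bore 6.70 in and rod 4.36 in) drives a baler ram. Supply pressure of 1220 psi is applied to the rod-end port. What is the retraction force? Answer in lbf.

Rod-side annular area A_ann = π/4 × (6.70² − 4.36²) = 20.33 in^2
On retraction the pressure acts on the annular area (bore minus rod).
F = P × A_ann

F ≈ 24800 lbf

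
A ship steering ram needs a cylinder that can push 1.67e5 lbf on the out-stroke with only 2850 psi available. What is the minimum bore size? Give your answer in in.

Extension force acts on the full piston face: F = P × (π/4)D².
D = √(4F / (πP)) = √(4 × 1.67e5 lbf / (π × 2850 psi))

D ≈ 8.64 in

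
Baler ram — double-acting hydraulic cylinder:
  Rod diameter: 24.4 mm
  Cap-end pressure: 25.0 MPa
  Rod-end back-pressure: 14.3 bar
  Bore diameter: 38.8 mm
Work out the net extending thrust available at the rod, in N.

F ≈ 28500 N

Cap-side area A_cap = π/4 × (38.8 mm)² = 1182 mm^2
Rod-side annular area A_ann = π/4 × (38.8² − 24.4²) = 714.8 mm^2
Net thrust = P_cap·A_cap − P_rod·A_ann = 29560 N − 1022 N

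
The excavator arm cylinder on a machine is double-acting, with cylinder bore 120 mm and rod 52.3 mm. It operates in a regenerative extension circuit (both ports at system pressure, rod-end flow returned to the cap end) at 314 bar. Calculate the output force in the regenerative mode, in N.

F ≈ 67500 N

With equal pressure on both faces, forces on the annular region cancel; the net push is pressure × rod cross-section.
Rod cross-section A_rod = π/4 × (52.3 mm)² = 2148 mm^2
F = P × A_rod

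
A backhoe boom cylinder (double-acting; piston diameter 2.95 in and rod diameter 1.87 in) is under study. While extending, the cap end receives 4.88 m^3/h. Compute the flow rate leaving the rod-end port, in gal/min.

Cap-side area A_cap = π/4 × (2.95 in)² = 6.835 in^2
Rod-side annular area A_ann = π/4 × (2.95² − 1.87²) = 4.088 in^2
Piston speed v = Q_in/A_cap; rod-end outflow Q_out = v × A_ann = Q_in × A_ann/A_cap.

Q_out ≈ 12.9 gal/min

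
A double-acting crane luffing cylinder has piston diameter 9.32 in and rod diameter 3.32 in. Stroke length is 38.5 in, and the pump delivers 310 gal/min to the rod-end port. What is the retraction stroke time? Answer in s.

t ≈ 1.92 s

Rod-side annular area A_ann = π/4 × (9.32² − 3.32²) = 59.56 in^2
Swept volume V = A × L; t = V / Q = A·L / Q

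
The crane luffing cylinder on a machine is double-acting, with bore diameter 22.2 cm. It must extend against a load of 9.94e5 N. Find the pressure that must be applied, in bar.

Cap-side area A_cap = π/4 × (22.2 cm)² = 387.1 cm^2
P = F / A = 9.94e5 N / A

P ≈ 257 bar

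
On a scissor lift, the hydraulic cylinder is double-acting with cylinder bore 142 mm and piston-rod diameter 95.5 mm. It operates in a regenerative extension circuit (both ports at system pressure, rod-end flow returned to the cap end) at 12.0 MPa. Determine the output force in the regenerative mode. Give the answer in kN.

F ≈ 86.0 kN

With equal pressure on both faces, forces on the annular region cancel; the net push is pressure × rod cross-section.
Rod cross-section A_rod = π/4 × (95.5 mm)² = 7163 mm^2
F = P × A_rod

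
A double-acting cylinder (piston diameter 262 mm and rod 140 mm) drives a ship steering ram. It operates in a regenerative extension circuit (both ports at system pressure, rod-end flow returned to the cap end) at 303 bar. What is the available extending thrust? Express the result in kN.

With equal pressure on both faces, forces on the annular region cancel; the net push is pressure × rod cross-section.
Rod cross-section A_rod = π/4 × (140 mm)² = 15390 mm^2
F = P × A_rod

F ≈ 466 kN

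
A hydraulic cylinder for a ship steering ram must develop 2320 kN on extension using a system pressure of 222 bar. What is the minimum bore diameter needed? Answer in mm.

Extension force acts on the full piston face: F = P × (π/4)D².
D = √(4F / (πP)) = √(4 × 2320 kN / (π × 222 bar))

D ≈ 365 mm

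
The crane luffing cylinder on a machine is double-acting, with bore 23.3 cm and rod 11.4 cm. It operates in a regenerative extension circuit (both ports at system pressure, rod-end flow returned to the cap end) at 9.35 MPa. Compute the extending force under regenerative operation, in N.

F ≈ 95400 N

With equal pressure on both faces, forces on the annular region cancel; the net push is pressure × rod cross-section.
Rod cross-section A_rod = π/4 × (11.4 cm)² = 102.1 cm^2
F = P × A_rod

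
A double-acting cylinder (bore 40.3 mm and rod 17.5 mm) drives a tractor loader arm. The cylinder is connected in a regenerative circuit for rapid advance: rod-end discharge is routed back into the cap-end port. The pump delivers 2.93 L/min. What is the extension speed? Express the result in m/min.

In regeneration the rod-end outflow joins the pump flow into the cap end, so the net volume the pump must supply per unit advance equals the rod cross-section area.
Rod cross-section A_rod = π/4 × (17.5 mm)² = 240.5 mm^2
v = Q_pump / A_rod

v ≈ 12.2 m/min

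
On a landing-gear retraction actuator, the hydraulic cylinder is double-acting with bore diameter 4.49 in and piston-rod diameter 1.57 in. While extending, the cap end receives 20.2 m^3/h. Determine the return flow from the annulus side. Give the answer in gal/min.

Cap-side area A_cap = π/4 × (4.49 in)² = 15.83 in^2
Rod-side annular area A_ann = π/4 × (4.49² − 1.57²) = 13.90 in^2
Piston speed v = Q_in/A_cap; rod-end outflow Q_out = v × A_ann = Q_in × A_ann/A_cap.

Q_out ≈ 78.1 gal/min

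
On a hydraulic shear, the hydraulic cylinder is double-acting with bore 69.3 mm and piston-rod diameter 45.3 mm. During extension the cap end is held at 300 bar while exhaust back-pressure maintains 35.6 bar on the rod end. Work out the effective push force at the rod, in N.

Cap-side area A_cap = π/4 × (69.3 mm)² = 3772 mm^2
Rod-side annular area A_ann = π/4 × (69.3² − 45.3²) = 2160 mm^2
Net thrust = P_cap·A_cap − P_rod·A_ann = 1.132e5 N − 7690 N

F ≈ 1.05e5 N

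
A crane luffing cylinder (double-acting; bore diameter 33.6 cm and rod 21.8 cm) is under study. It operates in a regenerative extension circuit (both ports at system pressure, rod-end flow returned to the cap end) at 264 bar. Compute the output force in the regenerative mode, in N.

F ≈ 9.85e5 N

With equal pressure on both faces, forces on the annular region cancel; the net push is pressure × rod cross-section.
Rod cross-section A_rod = π/4 × (21.8 cm)² = 373.3 cm^2
F = P × A_rod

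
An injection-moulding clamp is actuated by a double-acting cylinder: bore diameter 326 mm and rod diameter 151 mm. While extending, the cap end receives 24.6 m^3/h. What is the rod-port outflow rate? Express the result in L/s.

Q_out ≈ 5.37 L/s

Cap-side area A_cap = π/4 × (326 mm)² = 83470 mm^2
Rod-side annular area A_ann = π/4 × (326² − 151²) = 65560 mm^2
Piston speed v = Q_in/A_cap; rod-end outflow Q_out = v × A_ann = Q_in × A_ann/A_cap.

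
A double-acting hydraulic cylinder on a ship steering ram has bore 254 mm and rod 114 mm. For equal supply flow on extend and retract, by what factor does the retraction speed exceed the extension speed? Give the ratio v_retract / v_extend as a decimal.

Cap-side area A_cap = π/4 × (254 mm)² = 50670 mm^2
Rod-side annular area A_ann = π/4 × (254² − 114²) = 40460 mm^2
For equal Q, v ∝ 1/A, so v_ret/v_ext = A_cap/A_ann.

v_ret/v_ext ≈ 1.25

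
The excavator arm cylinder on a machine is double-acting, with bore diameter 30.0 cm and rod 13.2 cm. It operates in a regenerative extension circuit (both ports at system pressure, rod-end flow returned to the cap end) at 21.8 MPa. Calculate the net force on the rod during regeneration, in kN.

F ≈ 298 kN

With equal pressure on both faces, forces on the annular region cancel; the net push is pressure × rod cross-section.
Rod cross-section A_rod = π/4 × (13.2 cm)² = 136.8 cm^2
F = P × A_rod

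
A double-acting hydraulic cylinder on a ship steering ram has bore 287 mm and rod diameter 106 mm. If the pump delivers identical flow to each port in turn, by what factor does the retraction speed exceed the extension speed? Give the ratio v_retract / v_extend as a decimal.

v_ret/v_ext ≈ 1.16

Cap-side area A_cap = π/4 × (287 mm)² = 64690 mm^2
Rod-side annular area A_ann = π/4 × (287² − 106²) = 55870 mm^2
For equal Q, v ∝ 1/A, so v_ret/v_ext = A_cap/A_ann.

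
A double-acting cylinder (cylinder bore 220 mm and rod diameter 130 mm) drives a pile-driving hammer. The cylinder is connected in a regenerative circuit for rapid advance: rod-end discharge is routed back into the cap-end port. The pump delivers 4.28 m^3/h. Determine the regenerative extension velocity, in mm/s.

v ≈ 89.6 mm/s

In regeneration the rod-end outflow joins the pump flow into the cap end, so the net volume the pump must supply per unit advance equals the rod cross-section area.
Rod cross-section A_rod = π/4 × (130 mm)² = 13270 mm^2
v = Q_pump / A_rod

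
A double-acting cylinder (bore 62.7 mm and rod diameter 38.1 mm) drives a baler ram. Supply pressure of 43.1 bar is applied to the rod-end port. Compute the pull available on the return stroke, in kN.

F ≈ 8.39 kN

Rod-side annular area A_ann = π/4 × (62.7² − 38.1²) = 1948 mm^2
On retraction the pressure acts on the annular area (bore minus rod).
F = P × A_ann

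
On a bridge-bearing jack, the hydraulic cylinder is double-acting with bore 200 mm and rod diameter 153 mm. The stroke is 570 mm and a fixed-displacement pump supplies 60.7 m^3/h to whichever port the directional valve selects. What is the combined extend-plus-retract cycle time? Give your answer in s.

Cap-side area A_cap = π/4 × (200 mm)² = 31420 mm^2
Rod-side annular area A_ann = π/4 × (200² − 153²) = 13030 mm^2
t_ext = A_cap·L/Q = 1.062 s
t_ret = A_ann·L/Q = 0.4405 s
t_cycle = t_ext + t_ret

t ≈ 1.50 s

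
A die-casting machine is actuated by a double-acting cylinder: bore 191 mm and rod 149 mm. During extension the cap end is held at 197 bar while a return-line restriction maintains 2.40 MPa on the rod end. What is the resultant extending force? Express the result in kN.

Cap-side area A_cap = π/4 × (191 mm)² = 28650 mm^2
Rod-side annular area A_ann = π/4 × (191² − 149²) = 11220 mm^2
Net thrust = P_cap·A_cap − P_rod·A_ann = 564.4 kN − 26.92 kN

F ≈ 538 kN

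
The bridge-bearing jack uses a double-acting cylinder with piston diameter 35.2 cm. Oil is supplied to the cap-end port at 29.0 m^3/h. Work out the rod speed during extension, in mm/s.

v ≈ 82.8 mm/s

Cap-side area A_cap = π/4 × (35.2 cm)² = 973.1 cm^2
v = Q / A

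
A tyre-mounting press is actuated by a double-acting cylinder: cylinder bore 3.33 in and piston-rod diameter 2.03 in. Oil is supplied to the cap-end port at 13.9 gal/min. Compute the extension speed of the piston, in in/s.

Cap-side area A_cap = π/4 × (3.33 in)² = 8.709 in^2
v = Q / A

v ≈ 6.14 in/s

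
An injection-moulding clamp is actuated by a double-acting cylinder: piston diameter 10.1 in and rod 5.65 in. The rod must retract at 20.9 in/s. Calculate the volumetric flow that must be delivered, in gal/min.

Rod-side annular area A_ann = π/4 × (10.1² − 5.65²) = 55.05 in^2
Q = A × v

Q ≈ 299 gal/min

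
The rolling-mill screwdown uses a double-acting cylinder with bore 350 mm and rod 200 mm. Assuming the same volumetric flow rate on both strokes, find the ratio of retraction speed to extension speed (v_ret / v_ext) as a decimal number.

v_ret/v_ext ≈ 1.48

Cap-side area A_cap = π/4 × (350 mm)² = 96210 mm^2
Rod-side annular area A_ann = π/4 × (350² − 200²) = 64800 mm^2
For equal Q, v ∝ 1/A, so v_ret/v_ext = A_cap/A_ann.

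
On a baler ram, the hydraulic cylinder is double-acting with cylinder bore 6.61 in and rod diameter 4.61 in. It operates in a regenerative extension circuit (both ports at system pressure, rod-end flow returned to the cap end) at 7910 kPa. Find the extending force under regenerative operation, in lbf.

F ≈ 19100 lbf

With equal pressure on both faces, forces on the annular region cancel; the net push is pressure × rod cross-section.
Rod cross-section A_rod = π/4 × (4.61 in)² = 16.69 in^2
F = P × A_rod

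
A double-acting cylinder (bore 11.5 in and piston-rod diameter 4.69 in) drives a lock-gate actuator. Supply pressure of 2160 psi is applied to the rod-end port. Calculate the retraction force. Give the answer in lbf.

F ≈ 1.87e5 lbf

Rod-side annular area A_ann = π/4 × (11.5² − 4.69²) = 86.59 in^2
On retraction the pressure acts on the annular area (bore minus rod).
F = P × A_ann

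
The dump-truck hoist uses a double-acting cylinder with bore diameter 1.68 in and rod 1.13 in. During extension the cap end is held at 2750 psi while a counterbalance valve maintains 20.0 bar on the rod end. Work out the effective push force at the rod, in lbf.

Cap-side area A_cap = π/4 × (1.68 in)² = 2.217 in^2
Rod-side annular area A_ann = π/4 × (1.68² − 1.13²) = 1.214 in^2
Net thrust = P_cap·A_cap − P_rod·A_ann = 6096 lbf − 352.1 lbf

F ≈ 5740 lbf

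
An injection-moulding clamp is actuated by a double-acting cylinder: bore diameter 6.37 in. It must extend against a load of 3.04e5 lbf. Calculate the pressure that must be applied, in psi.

P ≈ 9540 psi

Cap-side area A_cap = π/4 × (6.37 in)² = 31.87 in^2
P = F / A = 3.04e5 lbf / A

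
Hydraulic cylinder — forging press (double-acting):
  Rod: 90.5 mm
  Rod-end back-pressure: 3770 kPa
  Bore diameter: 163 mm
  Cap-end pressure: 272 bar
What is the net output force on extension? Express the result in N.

Cap-side area A_cap = π/4 × (163 mm)² = 20870 mm^2
Rod-side annular area A_ann = π/4 × (163² − 90.5²) = 14430 mm^2
Net thrust = P_cap·A_cap − P_rod·A_ann = 5.676e5 N − 54420 N

F ≈ 5.13e5 N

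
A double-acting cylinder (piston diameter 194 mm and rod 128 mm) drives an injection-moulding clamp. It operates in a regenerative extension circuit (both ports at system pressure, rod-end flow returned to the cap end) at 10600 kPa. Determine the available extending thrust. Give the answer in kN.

F ≈ 136 kN

With equal pressure on both faces, forces on the annular region cancel; the net push is pressure × rod cross-section.
Rod cross-section A_rod = π/4 × (128 mm)² = 12870 mm^2
F = P × A_rod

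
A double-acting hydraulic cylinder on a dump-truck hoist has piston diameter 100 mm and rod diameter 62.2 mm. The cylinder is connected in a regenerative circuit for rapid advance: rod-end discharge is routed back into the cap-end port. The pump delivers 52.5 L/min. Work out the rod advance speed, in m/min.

In regeneration the rod-end outflow joins the pump flow into the cap end, so the net volume the pump must supply per unit advance equals the rod cross-section area.
Rod cross-section A_rod = π/4 × (62.2 mm)² = 3039 mm^2
v = Q_pump / A_rod

v ≈ 17.3 m/min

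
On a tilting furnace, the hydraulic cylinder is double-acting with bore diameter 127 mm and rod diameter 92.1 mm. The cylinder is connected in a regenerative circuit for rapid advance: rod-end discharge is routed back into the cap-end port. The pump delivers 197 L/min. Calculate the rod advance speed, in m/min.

In regeneration the rod-end outflow joins the pump flow into the cap end, so the net volume the pump must supply per unit advance equals the rod cross-section area.
Rod cross-section A_rod = π/4 × (92.1 mm)² = 6662 mm^2
v = Q_pump / A_rod

v ≈ 29.6 m/min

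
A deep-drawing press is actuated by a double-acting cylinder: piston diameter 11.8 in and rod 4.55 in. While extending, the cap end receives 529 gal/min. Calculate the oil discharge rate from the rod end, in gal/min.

Cap-side area A_cap = π/4 × (11.8 in)² = 109.4 in^2
Rod-side annular area A_ann = π/4 × (11.8² − 4.55²) = 93.10 in^2
Piston speed v = Q_in/A_cap; rod-end outflow Q_out = v × A_ann = Q_in × A_ann/A_cap.

Q_out ≈ 450 gal/min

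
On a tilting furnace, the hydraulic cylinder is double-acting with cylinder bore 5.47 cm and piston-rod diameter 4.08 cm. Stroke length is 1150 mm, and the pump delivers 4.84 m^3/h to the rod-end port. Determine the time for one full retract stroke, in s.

t ≈ 0.892 s

Rod-side annular area A_ann = π/4 × (5.47² − 4.08²) = 10.43 cm^2
Swept volume V = A × L; t = V / Q = A·L / Q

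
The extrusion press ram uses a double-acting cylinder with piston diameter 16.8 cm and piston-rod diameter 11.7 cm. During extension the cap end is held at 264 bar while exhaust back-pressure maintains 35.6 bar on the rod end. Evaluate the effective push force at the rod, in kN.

F ≈ 545 kN

Cap-side area A_cap = π/4 × (16.8 cm)² = 221.7 cm^2
Rod-side annular area A_ann = π/4 × (16.8² − 11.7²) = 114.2 cm^2
Net thrust = P_cap·A_cap − P_rod·A_ann = 585.2 kN − 40.64 kN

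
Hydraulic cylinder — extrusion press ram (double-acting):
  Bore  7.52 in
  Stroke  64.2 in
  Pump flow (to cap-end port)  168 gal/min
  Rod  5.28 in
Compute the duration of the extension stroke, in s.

Cap-side area A_cap = π/4 × (7.52 in)² = 44.41 in^2
Swept volume V = A × L; t = V / Q = A·L / Q

t ≈ 4.41 s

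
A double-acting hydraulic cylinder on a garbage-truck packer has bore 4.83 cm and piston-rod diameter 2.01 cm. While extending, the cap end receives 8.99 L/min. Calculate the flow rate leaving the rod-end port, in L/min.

Q_out ≈ 7.43 L/min

Cap-side area A_cap = π/4 × (4.83 cm)² = 18.32 cm^2
Rod-side annular area A_ann = π/4 × (4.83² − 2.01²) = 15.15 cm^2
Piston speed v = Q_in/A_cap; rod-end outflow Q_out = v × A_ann = Q_in × A_ann/A_cap.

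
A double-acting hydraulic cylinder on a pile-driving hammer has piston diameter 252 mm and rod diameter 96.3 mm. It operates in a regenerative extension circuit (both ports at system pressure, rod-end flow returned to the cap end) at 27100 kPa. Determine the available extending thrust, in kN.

With equal pressure on both faces, forces on the annular region cancel; the net push is pressure × rod cross-section.
Rod cross-section A_rod = π/4 × (96.3 mm)² = 7284 mm^2
F = P × A_rod

F ≈ 197 kN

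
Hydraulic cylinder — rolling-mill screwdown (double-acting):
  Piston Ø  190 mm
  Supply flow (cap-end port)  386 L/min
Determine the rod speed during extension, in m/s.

Cap-side area A_cap = π/4 × (190 mm)² = 28350 mm^2
v = Q / A

v ≈ 0.227 m/s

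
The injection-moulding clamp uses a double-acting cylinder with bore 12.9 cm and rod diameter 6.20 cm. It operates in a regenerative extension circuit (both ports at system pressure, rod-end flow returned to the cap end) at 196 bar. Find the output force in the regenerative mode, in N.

With equal pressure on both faces, forces on the annular region cancel; the net push is pressure × rod cross-section.
Rod cross-section A_rod = π/4 × (6.20 cm)² = 30.19 cm^2
F = P × A_rod

F ≈ 59200 N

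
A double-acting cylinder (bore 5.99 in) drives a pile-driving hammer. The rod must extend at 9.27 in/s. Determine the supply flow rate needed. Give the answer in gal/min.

Q ≈ 67.9 gal/min

Cap-side area A_cap = π/4 × (5.99 in)² = 28.18 in^2
Q = A × v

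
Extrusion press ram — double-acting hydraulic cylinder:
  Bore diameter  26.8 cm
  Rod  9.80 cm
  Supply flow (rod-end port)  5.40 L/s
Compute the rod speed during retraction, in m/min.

v ≈ 6.63 m/min

Rod-side annular area A_ann = π/4 × (26.8² − 9.80²) = 488.7 cm^2
Flow into the rod-end port fills the annular volume.
v = Q / A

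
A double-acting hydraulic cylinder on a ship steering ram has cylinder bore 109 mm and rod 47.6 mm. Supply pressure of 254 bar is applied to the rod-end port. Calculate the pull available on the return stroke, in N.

Rod-side annular area A_ann = π/4 × (109² − 47.6²) = 7552 mm^2
On retraction the pressure acts on the annular area (bore minus rod).
F = P × A_ann

F ≈ 1.92e5 N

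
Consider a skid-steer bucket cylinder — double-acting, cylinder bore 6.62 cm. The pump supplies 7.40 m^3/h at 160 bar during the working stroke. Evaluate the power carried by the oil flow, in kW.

Hydraulic power = P × Q

W ≈ 32.9 kW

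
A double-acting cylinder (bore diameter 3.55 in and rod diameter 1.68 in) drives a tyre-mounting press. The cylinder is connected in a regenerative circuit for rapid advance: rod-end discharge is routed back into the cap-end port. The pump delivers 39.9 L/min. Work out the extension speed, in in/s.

v ≈ 18.3 in/s

In regeneration the rod-end outflow joins the pump flow into the cap end, so the net volume the pump must supply per unit advance equals the rod cross-section area.
Rod cross-section A_rod = π/4 × (1.68 in)² = 2.217 in^2
v = Q_pump / A_rod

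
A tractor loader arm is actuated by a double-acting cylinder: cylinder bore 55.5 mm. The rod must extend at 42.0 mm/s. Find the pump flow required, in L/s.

Cap-side area A_cap = π/4 × (55.5 mm)² = 2419 mm^2
Q = A × v

Q ≈ 0.102 L/s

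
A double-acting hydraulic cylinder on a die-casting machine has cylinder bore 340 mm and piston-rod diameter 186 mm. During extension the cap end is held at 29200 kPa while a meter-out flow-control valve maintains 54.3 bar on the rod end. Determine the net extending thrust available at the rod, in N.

F ≈ 2.31e6 N

Cap-side area A_cap = π/4 × (340 mm)² = 90790 mm^2
Rod-side annular area A_ann = π/4 × (340² − 186²) = 63620 mm^2
Net thrust = P_cap·A_cap − P_rod·A_ann = 2.651e6 N − 3.455e5 N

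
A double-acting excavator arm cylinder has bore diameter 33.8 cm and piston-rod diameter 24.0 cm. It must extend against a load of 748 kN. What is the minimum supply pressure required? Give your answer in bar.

Cap-side area A_cap = π/4 × (33.8 cm)² = 897.3 cm^2
P = F / A = 748 kN / A

P ≈ 83.4 bar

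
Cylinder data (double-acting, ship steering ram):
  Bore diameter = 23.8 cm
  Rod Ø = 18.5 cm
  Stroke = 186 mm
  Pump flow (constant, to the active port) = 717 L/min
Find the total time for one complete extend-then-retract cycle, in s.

t ≈ 0.967 s

Cap-side area A_cap = π/4 × (23.8 cm)² = 444.9 cm^2
Rod-side annular area A_ann = π/4 × (23.8² − 18.5²) = 176.1 cm^2
t_ext = A_cap·L/Q = 0.6925 s
t_ret = A_ann·L/Q = 0.2741 s
t_cycle = t_ext + t_ret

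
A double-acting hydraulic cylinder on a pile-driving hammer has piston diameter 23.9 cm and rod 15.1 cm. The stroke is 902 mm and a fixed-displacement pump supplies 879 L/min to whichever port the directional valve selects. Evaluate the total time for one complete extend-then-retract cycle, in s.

Cap-side area A_cap = π/4 × (23.9 cm)² = 448.6 cm^2
Rod-side annular area A_ann = π/4 × (23.9² − 15.1²) = 269.5 cm^2
t_ext = A_cap·L/Q = 2.762 s
t_ret = A_ann·L/Q = 1.660 s
t_cycle = t_ext + t_ret

t ≈ 4.42 s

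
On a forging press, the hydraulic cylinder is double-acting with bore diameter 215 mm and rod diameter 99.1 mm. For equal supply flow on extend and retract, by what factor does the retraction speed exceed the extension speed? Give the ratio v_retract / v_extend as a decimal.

Cap-side area A_cap = π/4 × (215 mm)² = 36310 mm^2
Rod-side annular area A_ann = π/4 × (215² − 99.1²) = 28590 mm^2
For equal Q, v ∝ 1/A, so v_ret/v_ext = A_cap/A_ann.

v_ret/v_ext ≈ 1.27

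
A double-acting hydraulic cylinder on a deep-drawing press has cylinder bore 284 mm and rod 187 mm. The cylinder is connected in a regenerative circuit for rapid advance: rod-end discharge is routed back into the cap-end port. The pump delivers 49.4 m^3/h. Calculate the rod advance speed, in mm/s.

In regeneration the rod-end outflow joins the pump flow into the cap end, so the net volume the pump must supply per unit advance equals the rod cross-section area.
Rod cross-section A_rod = π/4 × (187 mm)² = 27460 mm^2
v = Q_pump / A_rod

v ≈ 500 mm/s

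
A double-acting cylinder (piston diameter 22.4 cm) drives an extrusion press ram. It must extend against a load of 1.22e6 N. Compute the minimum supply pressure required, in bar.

P ≈ 310 bar

Cap-side area A_cap = π/4 × (22.4 cm)² = 394.1 cm^2
P = F / A = 1.22e6 N / A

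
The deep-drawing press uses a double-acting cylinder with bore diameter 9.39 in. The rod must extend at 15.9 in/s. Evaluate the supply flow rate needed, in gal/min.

Q ≈ 286 gal/min

Cap-side area A_cap = π/4 × (9.39 in)² = 69.25 in^2
Q = A × v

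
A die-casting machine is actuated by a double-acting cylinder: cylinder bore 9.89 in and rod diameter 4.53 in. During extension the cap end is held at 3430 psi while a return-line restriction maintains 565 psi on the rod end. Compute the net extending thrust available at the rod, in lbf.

F ≈ 2.29e5 lbf

Cap-side area A_cap = π/4 × (9.89 in)² = 76.82 in^2
Rod-side annular area A_ann = π/4 × (9.89² − 4.53²) = 60.70 in^2
Net thrust = P_cap·A_cap − P_rod·A_ann = 2.635e5 lbf − 34300 lbf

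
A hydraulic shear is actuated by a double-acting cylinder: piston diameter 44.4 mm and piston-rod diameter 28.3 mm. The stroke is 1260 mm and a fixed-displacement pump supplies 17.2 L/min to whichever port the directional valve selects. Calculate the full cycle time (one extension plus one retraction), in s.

t ≈ 10.8 s

Cap-side area A_cap = π/4 × (44.4 mm)² = 1548 mm^2
Rod-side annular area A_ann = π/4 × (44.4² − 28.3²) = 919.3 mm^2
t_ext = A_cap·L/Q = 6.805 s
t_ret = A_ann·L/Q = 4.041 s
t_cycle = t_ext + t_ret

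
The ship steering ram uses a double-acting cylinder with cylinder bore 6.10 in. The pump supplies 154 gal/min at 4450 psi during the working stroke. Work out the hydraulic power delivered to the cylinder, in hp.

W ≈ 400 hp

Hydraulic power = P × Q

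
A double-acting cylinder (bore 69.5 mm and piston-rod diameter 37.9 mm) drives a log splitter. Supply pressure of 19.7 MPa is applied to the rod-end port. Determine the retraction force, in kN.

F ≈ 52.5 kN

Rod-side annular area A_ann = π/4 × (69.5² − 37.9²) = 2666 mm^2
On retraction the pressure acts on the annular area (bore minus rod).
F = P × A_ann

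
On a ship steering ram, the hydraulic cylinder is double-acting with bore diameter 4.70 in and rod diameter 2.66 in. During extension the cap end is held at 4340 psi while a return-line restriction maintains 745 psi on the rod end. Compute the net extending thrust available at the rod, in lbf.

F ≈ 66500 lbf

Cap-side area A_cap = π/4 × (4.70 in)² = 17.35 in^2
Rod-side annular area A_ann = π/4 × (4.70² − 2.66²) = 11.79 in^2
Net thrust = P_cap·A_cap − P_rod·A_ann = 75300 lbf − 8785 lbf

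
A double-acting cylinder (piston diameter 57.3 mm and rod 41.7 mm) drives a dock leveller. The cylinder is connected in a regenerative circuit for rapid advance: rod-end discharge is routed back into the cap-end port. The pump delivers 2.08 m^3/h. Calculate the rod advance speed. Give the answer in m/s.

In regeneration the rod-end outflow joins the pump flow into the cap end, so the net volume the pump must supply per unit advance equals the rod cross-section area.
Rod cross-section A_rod = π/4 × (41.7 mm)² = 1366 mm^2
v = Q_pump / A_rod

v ≈ 0.423 m/s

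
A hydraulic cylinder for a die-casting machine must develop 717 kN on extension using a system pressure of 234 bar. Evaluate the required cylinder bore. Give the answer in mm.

D ≈ 198 mm

Extension force acts on the full piston face: F = P × (π/4)D².
D = √(4F / (πP)) = √(4 × 717 kN / (π × 234 bar))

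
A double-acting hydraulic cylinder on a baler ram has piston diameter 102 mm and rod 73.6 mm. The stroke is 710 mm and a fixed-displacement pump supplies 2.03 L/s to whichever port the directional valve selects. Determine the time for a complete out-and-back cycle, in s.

Cap-side area A_cap = π/4 × (102 mm)² = 8171 mm^2
Rod-side annular area A_ann = π/4 × (102² − 73.6²) = 3917 mm^2
t_ext = A_cap·L/Q = 2.858 s
t_ret = A_ann·L/Q = 1.370 s
t_cycle = t_ext + t_ret

t ≈ 4.23 s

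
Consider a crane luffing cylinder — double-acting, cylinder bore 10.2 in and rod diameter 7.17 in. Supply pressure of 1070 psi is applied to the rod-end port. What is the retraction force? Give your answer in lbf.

Rod-side annular area A_ann = π/4 × (10.2² − 7.17²) = 41.34 in^2
On retraction the pressure acts on the annular area (bore minus rod).
F = P × A_ann

F ≈ 44200 lbf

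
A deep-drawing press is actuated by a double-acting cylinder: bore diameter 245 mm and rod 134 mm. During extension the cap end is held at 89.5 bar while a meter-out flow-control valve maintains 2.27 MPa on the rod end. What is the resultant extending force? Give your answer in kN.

F ≈ 347 kN

Cap-side area A_cap = π/4 × (245 mm)² = 47140 mm^2
Rod-side annular area A_ann = π/4 × (245² − 134²) = 33040 mm^2
Net thrust = P_cap·A_cap − P_rod·A_ann = 421.9 kN − 75.00 kN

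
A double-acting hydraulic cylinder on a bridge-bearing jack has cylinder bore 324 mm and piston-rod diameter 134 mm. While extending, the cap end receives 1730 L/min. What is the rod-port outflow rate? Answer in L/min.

Q_out ≈ 1430 L/min

Cap-side area A_cap = π/4 × (324 mm)² = 82450 mm^2
Rod-side annular area A_ann = π/4 × (324² − 134²) = 68350 mm^2
Piston speed v = Q_in/A_cap; rod-end outflow Q_out = v × A_ann = Q_in × A_ann/A_cap.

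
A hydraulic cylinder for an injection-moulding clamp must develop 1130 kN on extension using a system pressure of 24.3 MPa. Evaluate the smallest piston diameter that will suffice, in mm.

D ≈ 243 mm

Extension force acts on the full piston face: F = P × (π/4)D².
D = √(4F / (πP)) = √(4 × 1130 kN / (π × 24.3 MPa))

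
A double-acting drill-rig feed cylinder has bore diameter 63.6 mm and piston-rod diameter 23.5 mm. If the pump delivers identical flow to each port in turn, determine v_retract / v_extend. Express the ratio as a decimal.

v_ret/v_ext ≈ 1.16

Cap-side area A_cap = π/4 × (63.6 mm)² = 3177 mm^2
Rod-side annular area A_ann = π/4 × (63.6² − 23.5²) = 2743 mm^2
For equal Q, v ∝ 1/A, so v_ret/v_ext = A_cap/A_ann.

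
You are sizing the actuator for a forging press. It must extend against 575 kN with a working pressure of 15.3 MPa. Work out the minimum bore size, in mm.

D ≈ 219 mm

Extension force acts on the full piston face: F = P × (π/4)D².
D = √(4F / (πP)) = √(4 × 575 kN / (π × 15.3 MPa))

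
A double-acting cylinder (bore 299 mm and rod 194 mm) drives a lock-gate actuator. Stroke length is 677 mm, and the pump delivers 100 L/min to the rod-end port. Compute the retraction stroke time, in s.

Rod-side annular area A_ann = π/4 × (299² − 194²) = 40660 mm^2
Swept volume V = A × L; t = V / Q = A·L / Q

t ≈ 16.5 s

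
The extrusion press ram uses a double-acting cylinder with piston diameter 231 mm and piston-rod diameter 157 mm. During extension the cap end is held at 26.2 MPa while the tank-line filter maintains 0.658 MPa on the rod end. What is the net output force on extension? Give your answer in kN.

Cap-side area A_cap = π/4 × (231 mm)² = 41910 mm^2
Rod-side annular area A_ann = π/4 × (231² − 157²) = 22550 mm^2
Net thrust = P_cap·A_cap − P_rod·A_ann = 1098 kN − 14.84 kN

F ≈ 1080 kN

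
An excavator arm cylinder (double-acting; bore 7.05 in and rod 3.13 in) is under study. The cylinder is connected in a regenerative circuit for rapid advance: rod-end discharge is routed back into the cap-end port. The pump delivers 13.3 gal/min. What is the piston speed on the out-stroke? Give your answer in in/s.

In regeneration the rod-end outflow joins the pump flow into the cap end, so the net volume the pump must supply per unit advance equals the rod cross-section area.
Rod cross-section A_rod = π/4 × (3.13 in)² = 7.694 in^2
v = Q_pump / A_rod

v ≈ 6.65 in/s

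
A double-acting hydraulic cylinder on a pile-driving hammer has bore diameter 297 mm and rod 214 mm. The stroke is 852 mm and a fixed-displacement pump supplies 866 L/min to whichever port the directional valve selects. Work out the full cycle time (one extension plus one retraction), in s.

t ≈ 6.06 s

Cap-side area A_cap = π/4 × (297 mm)² = 69280 mm^2
Rod-side annular area A_ann = π/4 × (297² − 214²) = 33310 mm^2
t_ext = A_cap·L/Q = 4.090 s
t_ret = A_ann·L/Q = 1.966 s
t_cycle = t_ext + t_ret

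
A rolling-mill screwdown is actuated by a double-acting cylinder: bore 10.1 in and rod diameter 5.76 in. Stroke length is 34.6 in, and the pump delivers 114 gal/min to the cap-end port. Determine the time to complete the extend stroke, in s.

t ≈ 6.32 s

Cap-side area A_cap = π/4 × (10.1 in)² = 80.12 in^2
Swept volume V = A × L; t = V / Q = A·L / Q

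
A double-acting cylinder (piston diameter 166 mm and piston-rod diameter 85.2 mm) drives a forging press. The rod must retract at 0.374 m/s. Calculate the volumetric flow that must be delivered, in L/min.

Rod-side annular area A_ann = π/4 × (166² − 85.2²) = 15940 mm^2
Q = A × v

Q ≈ 358 L/min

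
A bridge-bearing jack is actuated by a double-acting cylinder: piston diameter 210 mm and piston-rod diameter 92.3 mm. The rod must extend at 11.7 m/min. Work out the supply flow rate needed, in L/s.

Cap-side area A_cap = π/4 × (210 mm)² = 34640 mm^2
Q = A × v

Q ≈ 6.75 L/s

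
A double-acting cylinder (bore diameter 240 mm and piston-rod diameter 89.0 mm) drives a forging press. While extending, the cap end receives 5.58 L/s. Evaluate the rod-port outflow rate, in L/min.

Cap-side area A_cap = π/4 × (240 mm)² = 45240 mm^2
Rod-side annular area A_ann = π/4 × (240² − 89.0²) = 39020 mm^2
Piston speed v = Q_in/A_cap; rod-end outflow Q_out = v × A_ann = Q_in × A_ann/A_cap.

Q_out ≈ 289 L/min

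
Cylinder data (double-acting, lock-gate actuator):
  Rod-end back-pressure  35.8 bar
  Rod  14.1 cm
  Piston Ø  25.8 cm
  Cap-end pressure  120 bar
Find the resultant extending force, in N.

Cap-side area A_cap = π/4 × (25.8 cm)² = 522.8 cm^2
Rod-side annular area A_ann = π/4 × (25.8² − 14.1²) = 366.6 cm^2
Net thrust = P_cap·A_cap − P_rod·A_ann = 6.274e5 N − 1.313e5 N

F ≈ 4.96e5 N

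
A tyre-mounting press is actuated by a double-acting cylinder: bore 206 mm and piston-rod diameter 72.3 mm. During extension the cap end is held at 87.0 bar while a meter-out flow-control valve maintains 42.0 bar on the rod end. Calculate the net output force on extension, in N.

F ≈ 1.67e5 N

Cap-side area A_cap = π/4 × (206 mm)² = 33330 mm^2
Rod-side annular area A_ann = π/4 × (206² − 72.3²) = 29220 mm^2
Net thrust = P_cap·A_cap − P_rod·A_ann = 2.900e5 N − 1.227e5 N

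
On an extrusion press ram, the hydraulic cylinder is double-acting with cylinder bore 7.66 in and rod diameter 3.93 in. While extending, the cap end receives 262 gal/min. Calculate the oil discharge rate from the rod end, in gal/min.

Q_out ≈ 193 gal/min

Cap-side area A_cap = π/4 × (7.66 in)² = 46.08 in^2
Rod-side annular area A_ann = π/4 × (7.66² − 3.93²) = 33.95 in^2
Piston speed v = Q_in/A_cap; rod-end outflow Q_out = v × A_ann = Q_in × A_ann/A_cap.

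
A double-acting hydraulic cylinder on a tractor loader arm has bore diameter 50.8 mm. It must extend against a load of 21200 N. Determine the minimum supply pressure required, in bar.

Cap-side area A_cap = π/4 × (50.8 mm)² = 2027 mm^2
P = F / A = 21200 N / A

P ≈ 105 bar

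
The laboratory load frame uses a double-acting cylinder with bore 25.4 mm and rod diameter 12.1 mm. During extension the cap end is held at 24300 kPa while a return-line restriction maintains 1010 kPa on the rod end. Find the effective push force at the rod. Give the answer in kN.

Cap-side area A_cap = π/4 × (25.4 mm)² = 506.7 mm^2
Rod-side annular area A_ann = π/4 × (25.4² − 12.1²) = 391.7 mm^2
Net thrust = P_cap·A_cap − P_rod·A_ann = 12.31 kN − 0.3956 kN

F ≈ 11.9 kN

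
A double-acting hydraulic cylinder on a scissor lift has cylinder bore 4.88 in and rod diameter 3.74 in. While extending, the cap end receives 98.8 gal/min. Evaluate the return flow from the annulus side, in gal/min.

Q_out ≈ 40.8 gal/min

Cap-side area A_cap = π/4 × (4.88 in)² = 18.70 in^2
Rod-side annular area A_ann = π/4 × (4.88² − 3.74²) = 7.718 in^2
Piston speed v = Q_in/A_cap; rod-end outflow Q_out = v × A_ann = Q_in × A_ann/A_cap.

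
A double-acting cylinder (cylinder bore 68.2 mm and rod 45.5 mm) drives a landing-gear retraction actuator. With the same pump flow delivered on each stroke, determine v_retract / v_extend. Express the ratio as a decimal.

Cap-side area A_cap = π/4 × (68.2 mm)² = 3653 mm^2
Rod-side annular area A_ann = π/4 × (68.2² − 45.5²) = 2027 mm^2
For equal Q, v ∝ 1/A, so v_ret/v_ext = A_cap/A_ann.

v_ret/v_ext ≈ 1.80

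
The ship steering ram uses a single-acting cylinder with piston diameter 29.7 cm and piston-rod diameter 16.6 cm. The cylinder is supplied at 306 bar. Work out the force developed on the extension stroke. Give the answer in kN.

F ≈ 2120 kN

Cap-side area A_cap = π/4 × (29.7 cm)² = 692.8 cm^2
F = P × A_cap = 306 bar × A_cap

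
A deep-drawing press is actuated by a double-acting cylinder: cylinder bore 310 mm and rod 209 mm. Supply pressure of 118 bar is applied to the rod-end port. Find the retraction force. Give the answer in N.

F ≈ 4.86e5 N

Rod-side annular area A_ann = π/4 × (310² − 209²) = 41170 mm^2
On retraction the pressure acts on the annular area (bore minus rod).
F = P × A_ann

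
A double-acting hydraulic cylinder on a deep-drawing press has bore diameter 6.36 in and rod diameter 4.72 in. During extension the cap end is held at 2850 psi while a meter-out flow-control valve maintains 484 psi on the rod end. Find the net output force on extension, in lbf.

Cap-side area A_cap = π/4 × (6.36 in)² = 31.77 in^2
Rod-side annular area A_ann = π/4 × (6.36² − 4.72²) = 14.27 in^2
Net thrust = P_cap·A_cap − P_rod·A_ann = 90540 lbf − 6907 lbf

F ≈ 83600 lbf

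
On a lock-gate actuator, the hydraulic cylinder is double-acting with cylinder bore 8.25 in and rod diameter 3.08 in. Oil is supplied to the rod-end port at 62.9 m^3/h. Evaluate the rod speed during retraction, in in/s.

Rod-side annular area A_ann = π/4 × (8.25² − 3.08²) = 46.01 in^2
Flow into the rod-end port fills the annular volume.
v = Q / A

v ≈ 23.2 in/s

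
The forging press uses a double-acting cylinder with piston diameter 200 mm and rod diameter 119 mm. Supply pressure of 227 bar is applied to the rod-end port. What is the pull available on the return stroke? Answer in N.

Rod-side annular area A_ann = π/4 × (200² − 119²) = 20290 mm^2
On retraction the pressure acts on the annular area (bore minus rod).
F = P × A_ann

F ≈ 4.61e5 N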